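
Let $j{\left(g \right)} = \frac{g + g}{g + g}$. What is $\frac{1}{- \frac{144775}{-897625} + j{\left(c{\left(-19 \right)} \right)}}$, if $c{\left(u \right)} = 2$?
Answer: $\frac{35905}{41696} \approx 0.86111$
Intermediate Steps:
$j{\left(g \right)} = 1$ ($j{\left(g \right)} = \frac{2 g}{2 g} = 2 g \frac{1}{2 g} = 1$)
$\frac{1}{- \frac{144775}{-897625} + j{\left(c{\left(-19 \right)} \right)}} = \frac{1}{- \frac{144775}{-897625} + 1} = \frac{1}{\left(-144775\right) \left(- \frac{1}{897625}\right) + 1} = \frac{1}{\frac{5791}{35905} + 1} = \frac{1}{\frac{41696}{35905}} = \frac{35905}{41696}$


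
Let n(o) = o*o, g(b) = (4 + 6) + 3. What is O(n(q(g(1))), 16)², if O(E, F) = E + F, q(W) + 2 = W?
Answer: 18769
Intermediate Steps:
g(b) = 13 (g(b) = 10 + 3 = 13)
q(W) = -2 + W
n(o) = o²
O(n(q(g(1))), 16)² = ((-2 + 13)² + 16)² = (11² + 16)² = (121 + 16)² = 137² = 18769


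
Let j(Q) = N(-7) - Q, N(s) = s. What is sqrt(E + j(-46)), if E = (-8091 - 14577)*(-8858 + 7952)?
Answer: sqrt(20537247) ≈ 4531.8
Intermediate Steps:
E = 20537208 (E = -22668*(-906) = 20537208)
j(Q) = -7 - Q
sqrt(E + j(-46)) = sqrt(20537208 + (-7 - 1*(-46))) = sqrt(20537208 + (-7 + 46)) = sqrt(20537208 + 39) = sqrt(20537247)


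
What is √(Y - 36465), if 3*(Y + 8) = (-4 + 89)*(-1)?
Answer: 8*I*√5133/3 ≈ 191.05*I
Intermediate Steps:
Y = -109/3 (Y = -8 + ((-4 + 89)*(-1))/3 = -8 + (85*(-1))/3 = -8 + (⅓)*(-85) = -8 - 85/3 = -109/3 ≈ -36.333)
√(Y - 36465) = √(-109/3 - 36465) = √(-109504/3) = 8*I*√5133/3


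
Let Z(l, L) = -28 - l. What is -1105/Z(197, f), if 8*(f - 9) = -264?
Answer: 221/45 ≈ 4.9111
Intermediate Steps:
f = -24 (f = 9 + (⅛)*(-264) = 9 - 33 = -24)
-1105/Z(197, f) = -1105/(-28 - 1*197) = -1105/(-28 - 197) = -1105/(-225) = -1105*(-1/225) = 221/45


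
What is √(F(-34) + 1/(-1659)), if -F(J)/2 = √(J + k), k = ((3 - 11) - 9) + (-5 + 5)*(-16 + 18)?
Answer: √(-1659 - 5504562*I*√51)/1659 ≈ 2.6723 - 2.6724*I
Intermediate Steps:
k = -17 (k = (-8 - 9) + 0*2 = -17 + 0 = -17)
F(J) = -2*√(-17 + J) (F(J) = -2*√(J - 17) = -2*√(-17 + J))
√(F(-34) + 1/(-1659)) = √(-2*√(-17 - 34) + 1/(-1659)) = √(-2*I*√51 - 1/1659) = √(-1/1659 - 2*I*√51)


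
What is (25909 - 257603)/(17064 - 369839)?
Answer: 231694/352775 ≈ 0.65678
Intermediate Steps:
(25909 - 257603)/(17064 - 369839) = -231694/(-352775) = -231694*(-1/352775) = 231694/352775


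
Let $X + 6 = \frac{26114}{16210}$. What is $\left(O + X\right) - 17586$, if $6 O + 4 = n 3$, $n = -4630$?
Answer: $- \frac{484015744}{24315} \approx -19906.0$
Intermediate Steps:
$O = - \frac{6947}{3}$ ($O = - \frac{2}{3} + \frac{\left(-4630\right) 3}{6} = - \frac{2}{3} + \frac{1}{6} \left(-13890\right) = - \frac{2}{3} - 2315 = - \frac{6947}{3} \approx -2315.7$)
$X = - \frac{35573}{8105}$ ($X = -6 + \frac{26114}{16210} = -6 + 26114 \cdot \frac{1}{16210} = -6 + \frac{13057}{8105} = - \frac{35573}{8105} \approx -4.389$)
$\left(O + X\right) - 17586 = \left(- \frac{6947}{3} - \frac{35573}{8105}\right) - 17586 = - \frac{56412154}{24315} - 17586 = - \frac{484015744}{24315}$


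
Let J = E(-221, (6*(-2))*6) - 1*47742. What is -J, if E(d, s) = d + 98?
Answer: 47865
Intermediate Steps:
E(d, s) = 98 + d
J = -47865 (J = (98 - 221) - 1*47742 = -123 - 47742 = -47865)
-J = -1*(-47865) = 47865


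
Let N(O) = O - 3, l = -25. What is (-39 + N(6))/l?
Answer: 36/25 ≈ 1.4400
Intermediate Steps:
N(O) = -3 + O
(-39 + N(6))/l = (-39 + (-3 + 6))/(-25) = -(-39 + 3)/25 = -1/25*(-36) = 36/25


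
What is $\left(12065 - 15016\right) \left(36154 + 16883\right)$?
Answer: $-156512187$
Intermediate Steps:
$\left(12065 - 15016\right) \left(36154 + 16883\right) = \left(-2951\right) 53037 = -156512187$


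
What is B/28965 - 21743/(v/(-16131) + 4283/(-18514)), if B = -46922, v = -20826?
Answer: -62700006002547344/3055648105605 ≈ -20519.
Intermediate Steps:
B/28965 - 21743/(v/(-16131) + 4283/(-18514)) = -46922/28965 - 21743/(-20826/(-16131) + 4283/(-18514)) = -46922*1/28965 - 21743/(-20826*(-1/16131) + 4283*(-1/18514)) = -46922/28965 - 21743/(6942/5377 - 4283/18514) = -46922/28965 - 21743/105494497/99549778 = -46922/28965 - 21743*99549778/105494497 = -46922/28965 - 2164510823054/105494497 = -62700006002547344/3055648105605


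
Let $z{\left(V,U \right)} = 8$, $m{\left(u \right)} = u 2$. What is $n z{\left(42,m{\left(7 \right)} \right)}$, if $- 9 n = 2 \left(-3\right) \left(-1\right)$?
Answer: $- \frac{16}{3} \approx -5.3333$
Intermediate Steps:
$m{\left(u \right)} = 2 u$
$n = - \frac{2}{3}$ ($n = - \frac{2 \left(-3\right) \left(-1\right)}{9} = - \frac{\left(-6\right) \left(-1\right)}{9} = \left(- \frac{1}{9}\right) 6 = - \frac{2}{3} \approx -0.66667$)
$n z{\left(42,m{\left(7 \right)} \right)} = \left(- \frac{2}{3}\right) 8 = - \frac{16}{3}$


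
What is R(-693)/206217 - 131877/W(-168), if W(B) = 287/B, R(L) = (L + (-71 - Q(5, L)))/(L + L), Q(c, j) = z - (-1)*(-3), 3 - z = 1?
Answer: 129231967280837/1674069606 ≈ 77196.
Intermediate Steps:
z = 2 (z = 3 - 1*1 = 3 - 1 = 2)
Q(c, j) = -1 (Q(c, j) = 2 - (-1)*(-3) = 2 - 1*3 = 2 - 3 = -1)
R(L) = (-70 + L)/(2*L) (R(L) = (L + (-71 - 1*(-1)))/(L + L) = (L + (-71 + 1))/((2*L)) = (L - 70)*(1/(2*L)) = (-70 + L)*(1/(2*L)) = (-70 + L)/(2*L))
R(-693)/206217 - 131877/W(-168) = ((½)*(-70 - 693)/(-693))/206217 - 131877/(287/(-168)) = ((½)*(-1/693)*(-763))*(1/206217) - 131877/(287*(-1/168)) = (109/198)*(1/206217) - 131877/(-41/24) = 109/40830966 - 131877*(-24/41) = 109/40830966 + 3165048/41 = 129231967280837/1674069606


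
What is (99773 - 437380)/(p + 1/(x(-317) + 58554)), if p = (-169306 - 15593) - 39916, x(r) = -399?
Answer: 19633535085/13074116324 ≈ 1.5017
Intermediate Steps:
p = -224815 (p = -184899 - 39916 = -224815)
(99773 - 437380)/(p + 1/(x(-317) + 58554)) = (99773 - 437380)/(-224815 + 1/(-399 + 58554)) = -337607/(-224815 + 1/58155) = -337607/(-13074116324/58155) = -337607*(-58155/13074116324) = 19633535085/13074116324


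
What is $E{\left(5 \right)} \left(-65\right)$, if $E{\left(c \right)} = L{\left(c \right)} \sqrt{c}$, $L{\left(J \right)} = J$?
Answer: $- 325 \sqrt{5} \approx -726.72$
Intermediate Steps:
$E{\left(c \right)} = c^{\frac{3}{2}}$ ($E{\left(c \right)} = c \sqrt{c} = c^{\frac{3}{2}}$)
$E{\left(5 \right)} \left(-65\right) = 5^{\frac{3}{2}} \left(-65\right) = 5 \sqrt{5} \left(-65\right) = - 325 \sqrt{5}$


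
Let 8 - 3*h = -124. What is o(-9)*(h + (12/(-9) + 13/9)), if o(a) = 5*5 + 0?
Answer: 9925/9 ≈ 1102.8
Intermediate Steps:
o(a) = 25 (o(a) = 25 + 0 = 25)
h = 44 (h = 8/3 - ⅓*(-124) = 8/3 + 124/3 = 44)
o(-9)*(h + (12/(-9) + 13/9)) = 25*(44 + (12/(-9) + 13/9)) = 25*(44 + (12*(-⅑) + 13*(⅑))) = 25*(44 + (-4/3 + 13/9)) = 25*(44 + ⅑) = 25*(397/9) = 9925/9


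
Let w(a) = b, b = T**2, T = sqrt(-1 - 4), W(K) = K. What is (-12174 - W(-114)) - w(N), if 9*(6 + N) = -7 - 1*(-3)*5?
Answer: -12055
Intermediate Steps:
N = -46/9 (N = -6 + (-7 - 1*(-3)*5)/9 = -6 + (-7 + 3*5)/9 = -6 + (-7 + 15)/9 = -6 + (1/9)*8 = -6 + 8/9 = -46/9 ≈ -5.1111)
T = I*sqrt(5) (T = sqrt(-5) = I*sqrt(5) ≈ 2.2361*I)
b = -5 (b = (I*sqrt(5))**2 = -5)
w(a) = -5
(-12174 - W(-114)) - w(N) = (-12174 - 1*(-114)) - 1*(-5) = (-12174 + 114) + 5 = -12060 + 5 = -12055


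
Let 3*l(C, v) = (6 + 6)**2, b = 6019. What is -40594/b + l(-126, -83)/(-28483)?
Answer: -88963678/13187629 ≈ -6.7460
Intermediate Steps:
l(C, v) = 48 (l(C, v) = (6 + 6)**2/3 = (1/3)*12**2 = (1/3)*144 = 48)
-40594/b + l(-126, -83)/(-28483) = -40594/6019 + 48/(-28483) = -40594*1/6019 + 48*(-1/28483) = -40594/6019 - 48/28483 = -88963678/13187629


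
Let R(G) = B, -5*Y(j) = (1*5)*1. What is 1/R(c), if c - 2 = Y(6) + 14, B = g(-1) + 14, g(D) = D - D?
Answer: 1/14 ≈ 0.071429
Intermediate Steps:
g(D) = 0
Y(j) = -1 (Y(j) = -1*5/5 = -1)
B = 14 (B = 0 + 14 = 14)
c = 15 (c = 2 + (-1 + 14) = 2 + 13 = 15)
R(G) = 14
1/R(c) = 1/14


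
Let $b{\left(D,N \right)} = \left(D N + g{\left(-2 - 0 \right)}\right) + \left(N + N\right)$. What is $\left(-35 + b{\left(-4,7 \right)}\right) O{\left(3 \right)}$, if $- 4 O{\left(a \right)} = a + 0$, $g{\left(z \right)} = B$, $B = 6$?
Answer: $\frac{129}{4} \approx 32.25$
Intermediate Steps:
$g{\left(z \right)} = 6$
$O{\left(a \right)} = - \frac{a}{4}$ ($O{\left(a \right)} = - \frac{a + 0}{4} = - \frac{a}{4}$)
$b{\left(D,N \right)} = 6 + 2 N + D N$ ($b{\left(D,N \right)} = \left(D N + 6\right) + \left(N + N\right) = \left(6 + D N\right) + 2 N = 6 + 2 N + D N$)
$\left(-35 + b{\left(-4,7 \right)}\right) O{\left(3 \right)} = \left(-35 + \left(6 + 2 \cdot 7 - 28\right)\right) \left(\left(- \frac{1}{4}\right) 3\right) = \left(-35 + \left(6 + 14 - 28\right)\right) \left(- \frac{3}{4}\right) = \left(-35 - 8\right) \left(- \frac{3}{4}\right) = \left(-43\right) \left(- \frac{3}{4}\right) = \frac{129}{4}$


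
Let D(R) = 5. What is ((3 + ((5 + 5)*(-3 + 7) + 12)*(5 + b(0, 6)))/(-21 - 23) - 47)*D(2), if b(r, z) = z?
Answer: -13215/44 ≈ -300.34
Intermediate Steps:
((3 + ((5 + 5)*(-3 + 7) + 12)*(5 + b(0, 6)))/(-21 - 23) - 47)*D(2) = ((3 + ((5 + 5)*(-3 + 7) + 12)*(5 + 6))/(-21 - 23) - 47)*5 = ((3 + (10*4 + 12)*11)/(-44) - 47)*5 = ((3 + (40 + 12)*11)*(-1/44) - 47)*5 = ((3 + 52*11)*(-1/44) - 47)*5 = ((3 + 572)*(-1/44) - 47)*5 = (575*(-1/44) - 47)*5 = (-575/44 - 47)*5 = -2643/44*5 = -13215/44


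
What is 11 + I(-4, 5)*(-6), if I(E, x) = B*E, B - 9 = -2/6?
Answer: 219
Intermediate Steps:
B = 26/3 (B = 9 - 2/6 = 9 - 2*1/6 = 9 - 1/3 = 26/3 ≈ 8.6667)
I(E, x) = 26*E/3
11 + I(-4, 5)*(-6) = 11 + ((26/3)*(-4))*(-6) = 11 - 104/3*(-6) = 11 + 208 = 219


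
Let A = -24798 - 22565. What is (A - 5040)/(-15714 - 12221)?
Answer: 52403/27935 ≈ 1.8759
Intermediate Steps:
A = -47363
(A - 5040)/(-15714 - 12221) = (-47363 - 5040)/(-15714 - 12221) = -52403/(-27935) = -52403*(-1/27935) = 52403/27935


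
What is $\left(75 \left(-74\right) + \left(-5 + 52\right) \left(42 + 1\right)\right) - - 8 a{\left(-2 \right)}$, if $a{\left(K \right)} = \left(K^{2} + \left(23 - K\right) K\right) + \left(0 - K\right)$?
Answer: $-3881$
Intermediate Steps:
$a{\left(K \right)} = K^{2} - K + K \left(23 - K\right)$ ($a{\left(K \right)} = \left(K^{2} + K \left(23 - K\right)\right) - K = K^{2} - K + K \left(23 - K\right)$)
$\left(75 \left(-74\right) + \left(-5 + 52\right) \left(42 + 1\right)\right) - - 8 a{\left(-2 \right)} = \left(75 \left(-74\right) + \left(-5 + 52\right) \left(42 + 1\right)\right) - - 8 \cdot 22 \left(-2\right) = \left(-5550 + 47 \cdot 43\right) - \left(-8\right) \left(-44\right) = \left(-5550 + 2021\right) - 352 = -3529 - 352 = -3881$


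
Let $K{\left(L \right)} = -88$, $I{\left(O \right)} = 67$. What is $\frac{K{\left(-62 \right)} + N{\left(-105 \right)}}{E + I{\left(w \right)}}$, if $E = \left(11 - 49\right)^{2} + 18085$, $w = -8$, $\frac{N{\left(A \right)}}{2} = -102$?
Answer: $- \frac{73}{4899} \approx -0.014901$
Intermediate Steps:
$N{\left(A \right)} = -204$ ($N{\left(A \right)} = 2 \left(-102\right) = -204$)
$E = 19529$ ($E = \left(-38\right)^{2} + 18085 = 1444 + 18085 = 19529$)
$\frac{K{\left(-62 \right)} + N{\left(-105 \right)}}{E + I{\left(w \right)}} = \frac{-88 - 204}{19529 + 67} = - \frac{292}{19596} = \left(-292\right) \frac{1}{19596} = - \frac{73}{4899}$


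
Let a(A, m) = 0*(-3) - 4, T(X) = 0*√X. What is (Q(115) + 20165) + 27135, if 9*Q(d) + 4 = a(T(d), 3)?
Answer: 425692/9 ≈ 47299.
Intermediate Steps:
T(X) = 0
a(A, m) = -4 (a(A, m) = 0 - 4 = -4)
Q(d) = -8/9 (Q(d) = -4/9 + (⅑)*(-4) = -4/9 - 4/9 = -8/9)
(Q(115) + 20165) + 27135 = (-8/9 + 20165) + 27135 = 181477/9 + 27135 = 425692/9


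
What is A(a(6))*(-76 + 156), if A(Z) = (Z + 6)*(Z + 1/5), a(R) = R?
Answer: 5952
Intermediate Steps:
A(Z) = (6 + Z)*(⅕ + Z) (A(Z) = (6 + Z)*(Z + ⅕) = (6 + Z)*(⅕ + Z))
A(a(6))*(-76 + 156) = (6/5 + 6² + (31/5)*6)*(-76 + 156) = (6/5 + 36 + 186/5)*80 = (372/5)*80 = 5952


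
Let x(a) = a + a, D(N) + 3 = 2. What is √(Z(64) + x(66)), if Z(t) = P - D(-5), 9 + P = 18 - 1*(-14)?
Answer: 2*√39 ≈ 12.490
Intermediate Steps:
D(N) = -1 (D(N) = -3 + 2 = -1)
x(a) = 2*a
P = 23 (P = -9 + (18 - 1*(-14)) = -9 + (18 + 14) = -9 + 32 = 23)
Z(t) = 24 (Z(t) = 23 - 1*(-1) = 23 + 1 = 24)
√(Z(64) + x(66)) = √(24 + 2*66) = √(24 + 132) = √156 = 2*√39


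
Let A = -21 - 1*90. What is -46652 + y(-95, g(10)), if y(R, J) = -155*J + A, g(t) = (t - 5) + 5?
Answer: -48313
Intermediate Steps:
g(t) = t (g(t) = (-5 + t) + 5 = t)
A = -111 (A = -21 - 90 = -111)
y(R, J) = -111 - 155*J (y(R, J) = -155*J - 111 = -111 - 155*J)
-46652 + y(-95, g(10)) = -46652 + (-111 - 155*10) = -46652 + (-111 - 1550) = -46652 - 1661 = -48313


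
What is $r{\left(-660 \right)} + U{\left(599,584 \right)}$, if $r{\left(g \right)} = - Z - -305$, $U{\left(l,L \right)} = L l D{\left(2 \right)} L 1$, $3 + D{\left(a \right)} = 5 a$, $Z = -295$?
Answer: $1430048408$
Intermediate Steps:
$D{\left(a \right)} = -3 + 5 a$
$U{\left(l,L \right)} = 7 l L^{2}$ ($U{\left(l,L \right)} = L l \left(-3 + 5 \cdot 2\right) L 1 = L l \left(-3 + 10\right) L 1 = L l 7 L 1 = 7 L l L 1 = 7 l L^{2} \cdot 1 = 7 l L^{2}$)
$r{\left(g \right)} = 600$ ($r{\left(g \right)} = \left(-1\right) \left(-295\right) - -305 = 295 + 305 = 600$)
$r{\left(-660 \right)} + U{\left(599,584 \right)} = 600 + 7 \cdot 599 \cdot 584^{2} = 600 + 7 \cdot 599 \cdot 341056 = 600 + 1430047808 = 1430048408$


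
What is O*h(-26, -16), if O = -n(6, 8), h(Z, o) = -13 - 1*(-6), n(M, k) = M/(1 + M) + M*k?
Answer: 342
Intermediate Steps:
n(M, k) = M*k + M/(1 + M) (n(M, k) = M/(1 + M) + M*k = M*k + M/(1 + M))
h(Z, o) = -7 (h(Z, o) = -13 + 6 = -7)
O = -342/7 (O = -6*(1 + 8 + 6*8)/(1 + 6) = -6*(1 + 8 + 48)/7 = -6*57/7 = -1*342/7 = -342/7 ≈ -48.857)
O*h(-26, -16) = -342/7*(-7) = 342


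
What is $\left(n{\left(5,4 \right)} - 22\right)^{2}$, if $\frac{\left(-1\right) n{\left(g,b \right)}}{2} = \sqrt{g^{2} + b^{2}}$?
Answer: $648 + 88 \sqrt{41} \approx 1211.5$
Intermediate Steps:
$n{\left(g,b \right)} = - 2 \sqrt{b^{2} + g^{2}}$ ($n{\left(g,b \right)} = - 2 \sqrt{g^{2} + b^{2}} = - 2 \sqrt{b^{2} + g^{2}}$)
$\left(n{\left(5,4 \right)} - 22\right)^{2} = \left(- 2 \sqrt{4^{2} + 5^{2}} - 22\right)^{2} = \left(- 2 \sqrt{16 + 25} - 22\right)^{2} = \left(- 2 \sqrt{41} - 22\right)^{2} = \left(-22 - 2 \sqrt{41}\right)^{2}$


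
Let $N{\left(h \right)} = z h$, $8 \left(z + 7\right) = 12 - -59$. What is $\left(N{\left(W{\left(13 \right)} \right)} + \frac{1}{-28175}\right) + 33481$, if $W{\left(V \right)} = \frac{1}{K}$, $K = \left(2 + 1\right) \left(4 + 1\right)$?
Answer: $\frac{7546645567}{225400} \approx 33481.0$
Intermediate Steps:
$K = 15$ ($K = 3 \cdot 5 = 15$)
$z = \frac{15}{8}$ ($z = -7 + \frac{12 - -59}{8} = -7 + \frac{12 + 59}{8} = -7 + \frac{1}{8} \cdot 71 = -7 + \frac{71}{8} = \frac{15}{8} \approx 1.875$)
$W{\left(V \right)} = \frac{1}{15}$
$N{\left(h \right)} = \frac{15 h}{8}$
$\left(N{\left(W{\left(13 \right)} \right)} + \frac{1}{-28175}\right) + 33481 = \left(\frac{15}{8} \cdot \frac{1}{15} + \frac{1}{-28175}\right) + 33481 = \left(\frac{1}{8} - \frac{1}{28175}\right) + 33481 = \frac{28167}{225400} + 33481 = \frac{7546645567}{225400}$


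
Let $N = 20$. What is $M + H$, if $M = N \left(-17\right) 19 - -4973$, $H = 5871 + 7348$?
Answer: $11732$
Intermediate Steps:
$H = 13219$
$M = -1487$ ($M = 20 \left(-17\right) 19 - -4973 = \left(-340\right) 19 + 4973 = -6460 + 4973 = -1487$)
$M + H = -1487 + 13219 = 11732$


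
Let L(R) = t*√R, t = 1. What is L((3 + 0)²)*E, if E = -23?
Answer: -69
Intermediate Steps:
L(R) = √R (L(R) = 1*√R = √R)
L((3 + 0)²)*E = √((3 + 0)²)*(-23) = √(3²)*(-23) = √9*(-23) = 3*(-23) = -69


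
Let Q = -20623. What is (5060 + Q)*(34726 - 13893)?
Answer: -324223979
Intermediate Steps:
(5060 + Q)*(34726 - 13893) = (5060 - 20623)*(34726 - 13893) = -15563*20833 = -324223979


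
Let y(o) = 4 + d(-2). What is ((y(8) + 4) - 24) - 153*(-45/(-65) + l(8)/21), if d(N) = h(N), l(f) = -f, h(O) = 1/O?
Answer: -11673/182 ≈ -64.137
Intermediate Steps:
d(N) = 1/N
y(o) = 7/2 (y(o) = 4 + 1/(-2) = 4 - ½ = 7/2)
((y(8) + 4) - 24) - 153*(-45/(-65) + l(8)/21) = ((7/2 + 4) - 24) - 153*(-45/(-65) - 1*8/21) = (15/2 - 24) - 153*(-45*(-1/65) - 8*1/21) = -33/2 - 153*(9/13 - 8/21) = -33/2 - 153*85/273 = -33/2 - 4335/91 = -11673/182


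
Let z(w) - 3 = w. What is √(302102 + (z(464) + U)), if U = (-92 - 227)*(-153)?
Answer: 4*√21961 ≈ 592.77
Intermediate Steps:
U = 48807 (U = -319*(-153) = 48807)
z(w) = 3 + w
√(302102 + (z(464) + U)) = √(302102 + ((3 + 464) + 48807)) = √(302102 + (467 + 48807)) = √(302102 + 49274) = √351376 = 4*√21961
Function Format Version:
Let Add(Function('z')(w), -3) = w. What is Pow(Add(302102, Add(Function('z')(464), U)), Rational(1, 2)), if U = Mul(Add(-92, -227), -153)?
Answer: Mul(4, Pow(21961, Rational(1, 2))) ≈ 592.77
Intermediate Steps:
U = 48807 (U = Mul(-319, -153) = 48807)
Function('z')(w) = Add(3, w)
Pow(Add(302102, Add(Function('z')(464), U)), Rational(1, 2)) = Pow(Add(302102, Add(Add(3, 464), 48807)), Rational(1, 2)) = Pow(Add(302102, Add(467, 48807)), Rational(1, 2)) = Pow(Add(302102, 49274), Rational(1, 2)) = Pow(351376, Rational(1, 2)) = Mul(4, Pow(21961, Rational(1, 2)))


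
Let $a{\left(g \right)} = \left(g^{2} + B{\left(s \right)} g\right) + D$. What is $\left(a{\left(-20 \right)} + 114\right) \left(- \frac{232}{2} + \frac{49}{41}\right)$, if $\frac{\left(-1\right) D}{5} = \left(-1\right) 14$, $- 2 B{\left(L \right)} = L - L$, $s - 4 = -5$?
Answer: $- \frac{2748888}{41} \approx -67046.0$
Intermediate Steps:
$s = -1$ ($s = 4 - 5 = -1$)
$B{\left(L \right)} = 0$ ($B{\left(L \right)} = - \frac{L - L}{2} = \left(- \frac{1}{2}\right) 0 = 0$)
$D = 70$ ($D = - 5 \left(\left(-1\right) 14\right) = \left(-5\right) \left(-14\right) = 70$)
$a{\left(g \right)} = 70 + g^{2}$ ($a{\left(g \right)} = \left(g^{2} + 0 g\right) + 70 = \left(g^{2} + 0\right) + 70 = g^{2} + 70 = 70 + g^{2}$)
$\left(a{\left(-20 \right)} + 114\right) \left(- \frac{232}{2} + \frac{49}{41}\right) = \left(\left(70 + \left(-20\right)^{2}\right) + 114\right) \left(- \frac{232}{2} + \frac{49}{41}\right) = \left(\left(70 + 400\right) + 114\right) \left(\left(-232\right) \frac{1}{2} + 49 \cdot \frac{1}{41}\right) = \left(470 + 114\right) \left(-116 + \frac{49}{41}\right) = 584 \left(- \frac{4707}{41}\right) = - \frac{2748888}{41}$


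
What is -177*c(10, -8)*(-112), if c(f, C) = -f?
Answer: -198240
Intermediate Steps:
-177*c(10, -8)*(-112) = -(-177)*10*(-112) = -177*(-10)*(-112) = 1770*(-112) = -198240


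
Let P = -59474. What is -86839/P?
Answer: 86839/59474 ≈ 1.4601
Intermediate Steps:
-86839/P = -86839/(-59474) = -86839*(-1/59474) = 86839/59474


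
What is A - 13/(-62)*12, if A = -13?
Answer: -325/31 ≈ -10.484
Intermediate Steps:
A - 13/(-62)*12 = -13 - 13/(-62)*12 = -13 - 13*(-1/62)*12 = -13 + (13/62)*12 = -13 + 78/31 = -325/31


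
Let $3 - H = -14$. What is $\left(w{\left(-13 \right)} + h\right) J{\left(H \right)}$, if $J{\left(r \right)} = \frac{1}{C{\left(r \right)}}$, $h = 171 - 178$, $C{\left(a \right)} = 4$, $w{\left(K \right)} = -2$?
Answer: $- \frac{9}{4} \approx -2.25$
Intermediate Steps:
$H = 17$ ($H = 3 - -14 = 3 + 14 = 17$)
$h = -7$
$J{\left(r \right)} = \frac{1}{4}$
$\left(w{\left(-13 \right)} + h\right) J{\left(H \right)} = \left(-2 - 7\right) \frac{1}{4} = \left(-9\right) \frac{1}{4} = - \frac{9}{4}$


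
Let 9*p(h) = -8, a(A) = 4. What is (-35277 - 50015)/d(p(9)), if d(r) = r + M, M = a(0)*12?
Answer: -191907/106 ≈ -1810.4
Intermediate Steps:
p(h) = -8/9 (p(h) = (⅑)*(-8) = -8/9)
M = 48 (M = 4*12 = 48)
d(r) = 48 + r (d(r) = r + 48 = 48 + r)
(-35277 - 50015)/d(p(9)) = (-35277 - 50015)/(48 - 8/9) = -85292/424/9 = -85292*9/424 = -191907/106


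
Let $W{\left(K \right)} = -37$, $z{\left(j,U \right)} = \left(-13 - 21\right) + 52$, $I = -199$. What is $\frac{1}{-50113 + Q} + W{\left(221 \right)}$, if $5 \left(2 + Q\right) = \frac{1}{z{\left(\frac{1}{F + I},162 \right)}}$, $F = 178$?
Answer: $- \frac{166883003}{4510349} \approx -37.0$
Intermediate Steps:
$z{\left(j,U \right)} = 18$ ($z{\left(j,U \right)} = -34 + 52 = 18$)
$Q = - \frac{179}{90}$ ($Q = -2 + \frac{1}{5 \cdot 18} = -2 + \frac{1}{5} \cdot \frac{1}{18} = -2 + \frac{1}{90} = - \frac{179}{90} \approx -1.9889$)
$\frac{1}{-50113 + Q} + W{\left(221 \right)} = \frac{1}{-50113 - \frac{179}{90}} - 37 = \frac{1}{- \frac{4510349}{90}} - 37 = - \frac{90}{4510349} - 37 = - \frac{166883003}{4510349}$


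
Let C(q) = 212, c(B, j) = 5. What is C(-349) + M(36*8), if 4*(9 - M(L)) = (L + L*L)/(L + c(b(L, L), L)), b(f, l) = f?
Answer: 43945/293 ≈ 149.98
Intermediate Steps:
M(L) = 9 - (L + L²)/(4*(5 + L)) (M(L) = 9 - (L + L*L)/(4*(L + 5)) = 9 - (L + L²)/(4*(5 + L)))
C(-349) + M(36*8) = 212 + (180 - (36*8)² + 35*(36*8))/(4*(5 + 36*8)) = 212 + (180 - 1*288² + 35*288)/(4*(5 + 288)) = 212 + (¼)*(180 - 1*82944 + 10080)/293 = 212 + (¼)*(1/293)*(180 - 82944 + 10080) = 212 + (¼)*(1/293)*(-72684) = 212 - 18171/293 = 43945/293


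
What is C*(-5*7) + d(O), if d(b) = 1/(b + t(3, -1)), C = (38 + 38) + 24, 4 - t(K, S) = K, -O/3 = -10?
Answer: -108499/31 ≈ -3500.0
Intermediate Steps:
O = 30 (O = -3*(-10) = 30)
t(K, S) = 4 - K
C = 100 (C = 76 + 24 = 100)
d(b) = 1/(1 + b) (d(b) = 1/(b + (4 - 1*3)) = 1/(b + (4 - 3)) = 1/(b + 1) = 1/(1 + b))
C*(-5*7) + d(O) = 100*(-5*7) + 1/(1 + 30) = 100*(-35) + 1/31 = -3500 + 1/31 = -108499/31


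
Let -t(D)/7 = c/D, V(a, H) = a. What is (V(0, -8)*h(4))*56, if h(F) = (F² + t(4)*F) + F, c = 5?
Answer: 0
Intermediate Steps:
t(D) = -35/D
h(F) = F² - 31*F/4 (h(F) = (F² + (-35/4)*F) + F = (F² + (-35*¼)*F) + F = (F² - 35*F/4) + F = F² - 31*F/4)
(V(0, -8)*h(4))*56 = (0*((¼)*4*(-31 + 4*4)))*56 = (0*((¼)*4*(-31 + 16)))*56 = (0*((¼)*4*(-15)))*56 = (0*(-15))*56 = 0*56 = 0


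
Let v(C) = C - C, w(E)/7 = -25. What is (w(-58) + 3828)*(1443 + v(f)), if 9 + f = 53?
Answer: 5271279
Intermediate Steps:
f = 44 (f = -9 + 53 = 44)
w(E) = -175 (w(E) = 7*(-25) = -175)
v(C) = 0
(w(-58) + 3828)*(1443 + v(f)) = (-175 + 3828)*(1443 + 0) = 3653*1443 = 5271279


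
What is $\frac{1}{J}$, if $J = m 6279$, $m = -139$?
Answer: $- \frac{1}{872781} \approx -1.1458 \cdot 10^{-6}$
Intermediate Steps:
$J = -872781$ ($J = \left(-139\right) 6279 = -872781$)
$\frac{1}{J} = \frac{1}{-872781} = - \frac{1}{872781}$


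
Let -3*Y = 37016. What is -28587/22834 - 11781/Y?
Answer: -17939595/60373096 ≈ -0.29715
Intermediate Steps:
Y = -37016/3 (Y = -⅓*37016 = -37016/3 ≈ -12339.)
-28587/22834 - 11781/Y = -28587/22834 - 11781/(-37016/3) = -28587*1/22834 - 11781*(-3/37016) = -28587/22834 + 5049/5288 = -17939595/60373096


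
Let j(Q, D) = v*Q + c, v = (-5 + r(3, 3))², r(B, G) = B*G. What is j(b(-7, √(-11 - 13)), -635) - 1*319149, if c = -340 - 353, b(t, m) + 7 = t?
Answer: -320066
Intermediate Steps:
b(t, m) = -7 + t
v = 16 (v = (-5 + 3*3)² = (-5 + 9)² = 4² = 16)
c = -693
j(Q, D) = -693 + 16*Q (j(Q, D) = 16*Q - 693 = -693 + 16*Q)
j(b(-7, √(-11 - 13)), -635) - 1*319149 = (-693 + 16*(-7 - 7)) - 1*319149 = (-693 + 16*(-14)) - 319149 = (-693 - 224) - 319149 = -917 - 319149 = -320066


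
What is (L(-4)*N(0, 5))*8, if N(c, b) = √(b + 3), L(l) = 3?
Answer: 48*√2 ≈ 67.882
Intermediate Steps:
N(c, b) = √(3 + b)
(L(-4)*N(0, 5))*8 = (3*√(3 + 5))*8 = (3*√8)*8 = (3*(2*√2))*8 = (6*√2)*8 = 48*√2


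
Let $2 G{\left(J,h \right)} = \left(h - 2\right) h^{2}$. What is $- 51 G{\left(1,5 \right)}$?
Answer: $- \frac{3825}{2} \approx -1912.5$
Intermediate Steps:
$G{\left(J,h \right)} = \frac{h^{2} \left(-2 + h\right)}{2}$ ($G{\left(J,h \right)} = \frac{\left(h - 2\right) h^{2}}{2} = \frac{\left(-2 + h\right) h^{2}}{2} = \frac{h^{2} \left(-2 + h\right)}{2}$)
$- 51 G{\left(1,5 \right)} = - 51 \frac{5^{2} \left(-2 + 5\right)}{2} = - 51 \cdot \frac{1}{2} \cdot 25 \cdot 3 = \left(-51\right) \frac{75}{2} = - \frac{3825}{2}$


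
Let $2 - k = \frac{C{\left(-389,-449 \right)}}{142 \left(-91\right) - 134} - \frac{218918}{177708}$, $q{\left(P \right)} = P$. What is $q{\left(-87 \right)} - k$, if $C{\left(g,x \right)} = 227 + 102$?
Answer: $- \frac{5816958667}{64448768} \approx -90.257$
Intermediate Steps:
$C{\left(g,x \right)} = 329$
$k = \frac{209915851}{64448768}$ ($k = 2 - \left(\frac{329}{142 \left(-91\right) - 134} - \frac{218918}{177708}\right) = 2 - \left(\frac{329}{-12922 - 134} - \frac{109459}{88854}\right) = 2 - \left(\frac{329}{-13056} - \frac{109459}{88854}\right) = 2 - \left(329 \left(- \frac{1}{13056}\right) - \frac{109459}{88854}\right) = 2 - \left(- \frac{329}{13056} - \frac{109459}{88854}\right) = 2 - - \frac{81018315}{64448768} = 2 + \frac{81018315}{64448768} = \frac{209915851}{64448768} \approx 3.2571$)
$q{\left(-87 \right)} - k = -87 - \frac{209915851}{64448768} = - \frac{5816958667}{64448768}$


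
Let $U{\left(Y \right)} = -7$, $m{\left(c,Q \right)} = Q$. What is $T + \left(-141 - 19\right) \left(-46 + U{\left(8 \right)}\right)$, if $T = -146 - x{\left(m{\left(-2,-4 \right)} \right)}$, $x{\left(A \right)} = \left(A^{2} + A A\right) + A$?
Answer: $8306$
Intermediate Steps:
$x{\left(A \right)} = A + 2 A^{2}$ ($x{\left(A \right)} = \left(A^{2} + A^{2}\right) + A = 2 A^{2} + A = A + 2 A^{2}$)
$T = -174$ ($T = -146 - - 4 \left(1 + 2 \left(-4\right)\right) = -146 - - 4 \left(1 - 8\right) = -146 - \left(-4\right) \left(-7\right) = -146 - 28 = -174$)
$T + \left(-141 - 19\right) \left(-46 + U{\left(8 \right)}\right) = -174 + \left(-141 - 19\right) \left(-46 - 7\right) = -174 - -8480 = -174 + 8480 = 8306$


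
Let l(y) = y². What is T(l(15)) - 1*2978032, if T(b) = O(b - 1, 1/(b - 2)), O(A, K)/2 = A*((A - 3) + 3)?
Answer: -2877680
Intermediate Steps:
O(A, K) = 2*A² (O(A, K) = 2*(A*((A - 3) + 3)) = 2*(A*((-3 + A) + 3)) = 2*(A*A) = 2*A²)
T(b) = 2*(-1 + b)² (T(b) = 2*(b - 1)² = 2*(-1 + b)²)
T(l(15)) - 1*2978032 = 2*(-1 + 15²)² - 1*2978032 = 2*(-1 + 225)² - 2978032 = 2*224² - 2978032 = 2*50176 - 2978032 = 100352 - 2978032 = -2877680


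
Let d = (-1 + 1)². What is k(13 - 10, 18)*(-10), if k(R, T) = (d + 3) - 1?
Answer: -20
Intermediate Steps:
d = 0 (d = 0² = 0)
k(R, T) = 2 (k(R, T) = (0 + 3) - 1 = 3 - 1 = 2)
k(13 - 10, 18)*(-10) = 2*(-10) = -20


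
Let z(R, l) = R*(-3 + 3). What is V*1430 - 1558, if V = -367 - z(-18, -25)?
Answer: -526368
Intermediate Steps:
z(R, l) = 0 (z(R, l) = R*0 = 0)
V = -367 (V = -367 - 1*0 = -367 + 0 = -367)
V*1430 - 1558 = -367*1430 - 1558 = -524810 - 1558 = -526368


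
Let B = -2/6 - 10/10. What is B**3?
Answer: -64/27 ≈ -2.3704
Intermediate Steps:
B = -4/3 (B = -2*1/6 - 10*1/10 = -1/3 - 1 = -4/3 ≈ -1.3333)
B**3 = (-4/3)**3 = -64/27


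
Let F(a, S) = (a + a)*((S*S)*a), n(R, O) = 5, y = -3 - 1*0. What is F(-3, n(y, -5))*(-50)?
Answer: -22500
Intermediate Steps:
y = -3 (y = -3 + 0 = -3)
F(a, S) = 2*S**2*a**2 (F(a, S) = (2*a)*(S**2*a) = (2*a)*(a*S**2) = 2*S**2*a**2)
F(-3, n(y, -5))*(-50) = (2*5**2*(-3)**2)*(-50) = (2*25*9)*(-50) = 450*(-50) = -22500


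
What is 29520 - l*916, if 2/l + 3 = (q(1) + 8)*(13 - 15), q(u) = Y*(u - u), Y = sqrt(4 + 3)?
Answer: 562712/19 ≈ 29616.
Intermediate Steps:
Y = sqrt(7) ≈ 2.6458
q(u) = 0 (q(u) = sqrt(7)*(u - u) = sqrt(7)*0 = 0)
l = -2/19 (l = 2/(-3 + (0 + 8)*(13 - 15)) = 2/(-3 + 8*(-2)) = 2/(-3 - 16) = 2/(-19) = 2*(-1/19) = -2/19 ≈ -0.10526)
29520 - l*916 = 29520 - (-2)*916/19 = 29520 - 1*(-1832/19) = 29520 + 1832/19 = 562712/19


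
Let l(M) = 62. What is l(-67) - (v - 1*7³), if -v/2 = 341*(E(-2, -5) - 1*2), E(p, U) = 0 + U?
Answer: -4369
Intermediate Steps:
E(p, U) = U
v = 4774 (v = -682*(-5 - 1*2) = -682*(-5 - 2) = -682*(-7) = -2*(-2387) = 4774)
l(-67) - (v - 1*7³) = 62 - (4774 - 1*7³) = 62 - (4774 - 1*343) = 62 - (4774 - 343) = 62 - 1*4431 = 62 - 4431 = -4369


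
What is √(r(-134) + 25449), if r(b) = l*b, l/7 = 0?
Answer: √25449 ≈ 159.53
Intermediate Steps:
l = 0 (l = 7*0 = 0)
r(b) = 0 (r(b) = 0*b = 0)
√(r(-134) + 25449) = √(0 + 25449) = √25449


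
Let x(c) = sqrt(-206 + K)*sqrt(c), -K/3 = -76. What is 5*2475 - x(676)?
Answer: 12375 - 26*sqrt(22) ≈ 12253.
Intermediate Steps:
K = 228 (K = -3*(-76) = 228)
x(c) = sqrt(22)*sqrt(c) (x(c) = sqrt(-206 + 228)*sqrt(c) = sqrt(22)*sqrt(c))
5*2475 - x(676) = 5*2475 - sqrt(22)*sqrt(676) = 12375 - sqrt(22)*26 = 12375 - 26*sqrt(22)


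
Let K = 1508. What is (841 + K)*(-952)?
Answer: -2236248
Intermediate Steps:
(841 + K)*(-952) = (841 + 1508)*(-952) = 2349*(-952) = -2236248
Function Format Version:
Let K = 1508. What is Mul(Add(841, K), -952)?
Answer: -2236248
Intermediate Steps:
Mul(Add(841, K), -952) = Mul(Add(841, 1508), -952) = Mul(2349, -952) = -2236248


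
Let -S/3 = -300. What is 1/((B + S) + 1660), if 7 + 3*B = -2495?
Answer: 1/1726 ≈ 0.00057937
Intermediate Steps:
S = 900 (S = -3*(-300) = 900)
B = -834 (B = -7/3 + (⅓)*(-2495) = -7/3 - 2495/3 = -834)
1/((B + S) + 1660) = 1/((-834 + 900) + 1660) = 1/(66 + 1660) = 1/1726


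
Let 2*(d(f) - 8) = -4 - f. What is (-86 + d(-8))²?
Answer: 5776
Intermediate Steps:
d(f) = 6 - f/2 (d(f) = 8 + (-4 - f)/2 = 8 + (-2 - f/2) = 6 - f/2)
(-86 + d(-8))² = (-86 + (6 - ½*(-8)))² = (-86 + (6 + 4))² = (-86 + 10)² = (-76)² = 5776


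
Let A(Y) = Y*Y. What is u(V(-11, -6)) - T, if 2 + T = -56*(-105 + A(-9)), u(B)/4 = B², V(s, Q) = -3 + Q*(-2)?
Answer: -1018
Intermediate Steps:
V(s, Q) = -3 - 2*Q
u(B) = 4*B²
A(Y) = Y²
T = 1342 (T = -2 - 56*(-105 + (-9)²) = -2 - 56*(-105 + 81) = -2 - 56*(-24) = -2 - 1*(-1344) = -2 + 1344 = 1342)
u(V(-11, -6)) - T = 4*(-3 - 2*(-6))² - 1*1342 = 4*(-3 + 12)² - 1342 = 4*9² - 1342 = 4*81 - 1342 = 324 - 1342 = -1018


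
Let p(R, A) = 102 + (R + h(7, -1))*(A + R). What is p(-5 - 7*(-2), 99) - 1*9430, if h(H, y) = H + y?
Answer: -7708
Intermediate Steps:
p(R, A) = 102 + (6 + R)*(A + R) (p(R, A) = 102 + (R + (7 - 1))*(A + R) = 102 + (R + 6)*(A + R) = 102 + (6 + R)*(A + R))
p(-5 - 7*(-2), 99) - 1*9430 = (102 + (-5 - 7*(-2))² + 6*99 + 6*(-5 - 7*(-2)) + 99*(-5 - 7*(-2))) - 1*9430 = (102 + (-5 + 14)² + 594 + 6*(-5 + 14) + 99*(-5 + 14)) - 9430 = (102 + 9² + 594 + 6*9 + 99*9) - 9430 = (102 + 81 + 594 + 54 + 891) - 9430 = 1722 - 9430 = -7708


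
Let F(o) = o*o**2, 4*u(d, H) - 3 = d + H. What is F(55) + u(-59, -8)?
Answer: 166359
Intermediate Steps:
u(d, H) = 3/4 + H/4 + d/4 (u(d, H) = 3/4 + (d + H)/4 = 3/4 + (H + d)/4 = 3/4 + (H/4 + d/4) = 3/4 + H/4 + d/4)
F(o) = o**3
F(55) + u(-59, -8) = 55**3 + (3/4 + (1/4)*(-8) + (1/4)*(-59)) = 166375 + (3/4 - 2 - 59/4) = 166375 - 16 = 166359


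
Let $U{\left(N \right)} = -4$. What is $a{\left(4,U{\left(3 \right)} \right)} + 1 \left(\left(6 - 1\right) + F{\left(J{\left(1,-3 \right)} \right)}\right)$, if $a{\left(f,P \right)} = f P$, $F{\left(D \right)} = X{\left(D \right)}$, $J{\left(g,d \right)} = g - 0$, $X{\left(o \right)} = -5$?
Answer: $-16$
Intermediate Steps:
$J{\left(g,d \right)} = g$ ($J{\left(g,d \right)} = g + 0 = g$)
$F{\left(D \right)} = -5$
$a{\left(f,P \right)} = P f$
$a{\left(4,U{\left(3 \right)} \right)} + 1 \left(\left(6 - 1\right) + F{\left(J{\left(1,-3 \right)} \right)}\right) = \left(-4\right) 4 + 1 \left(\left(6 - 1\right) - 5\right) = -16 + 1 \left(5 - 5\right) = -16 + 1 \cdot 0 = -16 + 0 = -16$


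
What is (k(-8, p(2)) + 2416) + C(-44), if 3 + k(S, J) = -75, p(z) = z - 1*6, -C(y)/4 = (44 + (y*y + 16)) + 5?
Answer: -5666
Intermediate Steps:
C(y) = -260 - 4*y**2 (C(y) = -4*((44 + (y*y + 16)) + 5) = -4*((44 + (y**2 + 16)) + 5) = -4*((44 + (16 + y**2)) + 5) = -4*((60 + y**2) + 5) = -4*(65 + y**2) = -260 - 4*y**2)
p(z) = -6 + z (p(z) = z - 6 = -6 + z)
k(S, J) = -78 (k(S, J) = -3 - 75 = -78)
(k(-8, p(2)) + 2416) + C(-44) = (-78 + 2416) + (-260 - 4*(-44)**2) = 2338 + (-260 - 4*1936) = 2338 + (-260 - 7744) = 2338 - 8004 = -5666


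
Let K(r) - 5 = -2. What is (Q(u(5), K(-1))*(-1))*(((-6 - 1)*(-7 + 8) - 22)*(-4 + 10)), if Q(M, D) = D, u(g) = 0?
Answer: 522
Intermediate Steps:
K(r) = 3 (K(r) = 5 - 2 = 3)
(Q(u(5), K(-1))*(-1))*(((-6 - 1)*(-7 + 8) - 22)*(-4 + 10)) = (3*(-1))*(((-6 - 1)*(-7 + 8) - 22)*(-4 + 10)) = -3*(-7*1 - 22)*6 = -3*(-7 - 22)*6 = -(-87)*6 = -3*(-174) = 522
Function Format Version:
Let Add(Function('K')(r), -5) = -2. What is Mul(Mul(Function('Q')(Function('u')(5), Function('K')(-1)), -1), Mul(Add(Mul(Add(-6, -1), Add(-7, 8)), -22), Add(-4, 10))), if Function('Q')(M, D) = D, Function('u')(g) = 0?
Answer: 522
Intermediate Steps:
Function('K')(r) = 3 (Function('K')(r) = Add(5, -2) = 3)
Mul(Mul(Function('Q')(Function('u')(5), Function('K')(-1)), -1), Mul(Add(Mul(Add(-6, -1), Add(-7, 8)), -22), Add(-4, 10))) = Mul(Mul(3, -1), Mul(Add(Mul(Add(-6, -1), Add(-7, 8)), -22), Add(-4, 10))) = Mul(-3, Mul(Add(Mul(-7, 1), -22), 6)) = Mul(-3, Mul(Add(-7, -22), 6)) = Mul(-3, Mul(-29, 6)) = Mul(-3, -174) = 522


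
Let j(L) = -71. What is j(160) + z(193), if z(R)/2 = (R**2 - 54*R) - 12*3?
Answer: 53511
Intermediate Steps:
z(R) = -72 - 108*R + 2*R**2 (z(R) = 2*((R**2 - 54*R) - 12*3) = 2*((R**2 - 54*R) - 36) = 2*(-36 + R**2 - 54*R) = -72 - 108*R + 2*R**2)
j(160) + z(193) = -71 + (-72 - 108*193 + 2*193**2) = -71 + (-72 - 20844 + 2*37249) = -71 + (-72 - 20844 + 74498) = -71 + 53582 = 53511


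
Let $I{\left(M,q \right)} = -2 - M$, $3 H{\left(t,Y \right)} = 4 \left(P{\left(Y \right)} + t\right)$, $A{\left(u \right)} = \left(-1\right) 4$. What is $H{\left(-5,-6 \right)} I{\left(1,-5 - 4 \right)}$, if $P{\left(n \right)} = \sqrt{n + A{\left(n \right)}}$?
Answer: $20 - 4 i \sqrt{10} \approx 20.0 - 12.649 i$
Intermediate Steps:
$A{\left(u \right)} = -4$
$P{\left(n \right)} = \sqrt{-4 + n}$ ($P{\left(n \right)} = \sqrt{n - 4} = \sqrt{-4 + n}$)
$H{\left(t,Y \right)} = \frac{4 t}{3} + \frac{4 \sqrt{-4 + Y}}{3}$ ($H{\left(t,Y \right)} = \frac{4 \left(\sqrt{-4 + Y} + t\right)}{3} = \frac{4 \left(t + \sqrt{-4 + Y}\right)}{3} = \frac{4 t + 4 \sqrt{-4 + Y}}{3} = \frac{4 t}{3} + \frac{4 \sqrt{-4 + Y}}{3}$)
$H{\left(-5,-6 \right)} I{\left(1,-5 - 4 \right)} = \left(\frac{4}{3} \left(-5\right) + \frac{4 \sqrt{-4 - 6}}{3}\right) \left(-2 - 1\right) = \left(- \frac{20}{3} + \frac{4 \sqrt{-10}}{3}\right) \left(-2 - 1\right) = \left(- \frac{20}{3} + \frac{4 i \sqrt{10}}{3}\right) \left(-3\right) = 20 - 4 i \sqrt{10}$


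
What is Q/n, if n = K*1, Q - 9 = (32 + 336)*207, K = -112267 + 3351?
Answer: -76185/108916 ≈ -0.69948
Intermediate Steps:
K = -108916
Q = 76185 (Q = 9 + (32 + 336)*207 = 9 + 368*207 = 9 + 76176 = 76185)
n = -108916 (n = -108916*1 = -108916)
Q/n = 76185/(-108916) = 76185*(-1/108916) = -76185/108916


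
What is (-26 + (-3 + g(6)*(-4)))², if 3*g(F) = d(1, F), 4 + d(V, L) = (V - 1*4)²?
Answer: 11449/9 ≈ 1272.1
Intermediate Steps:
d(V, L) = -4 + (-4 + V)² (d(V, L) = -4 + (V - 1*4)² = -4 + (V - 4)² = -4 + (-4 + V)²)
g(F) = 5/3 (g(F) = (-4 + (-4 + 1)²)/3 = (-4 + (-3)²)/3 = (-4 + 9)/3 = (⅓)*5 = 5/3)
(-26 + (-3 + g(6)*(-4)))² = (-26 + (-3 + (5/3)*(-4)))² = (-26 + (-3 - 20/3))² = (-26 - 29/3)² = (-107/3)² = 11449/9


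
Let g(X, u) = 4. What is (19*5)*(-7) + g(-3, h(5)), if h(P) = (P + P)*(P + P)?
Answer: -661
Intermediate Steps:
h(P) = 4*P² (h(P) = (2*P)*(2*P) = 4*P²)
(19*5)*(-7) + g(-3, h(5)) = (19*5)*(-7) + 4 = 95*(-7) + 4 = -665 + 4 = -661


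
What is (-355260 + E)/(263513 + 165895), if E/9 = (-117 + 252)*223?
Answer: -4015/20448 ≈ -0.19635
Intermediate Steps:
E = 270945 (E = 9*((-117 + 252)*223) = 9*(135*223) = 9*30105 = 270945)
(-355260 + E)/(263513 + 165895) = (-355260 + 270945)/(263513 + 165895) = -84315/429408 = -84315*1/429408 = -4015/20448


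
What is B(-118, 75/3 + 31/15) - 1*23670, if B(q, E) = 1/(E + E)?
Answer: -19220025/812 ≈ -23670.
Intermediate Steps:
B(q, E) = 1/(2*E)
B(-118, 75/3 + 31/15) - 1*23670 = 1/(2*(75/3 + 31/15)) - 1*23670 = 1/(2*(75*(⅓) + 31*(1/15))) - 23670 = 1/(2*(25 + 31/15)) - 23670 = 1/(2*(406/15)) - 23670 = (½)*(15/406) - 23670 = 15/812 - 23670 = -19220025/812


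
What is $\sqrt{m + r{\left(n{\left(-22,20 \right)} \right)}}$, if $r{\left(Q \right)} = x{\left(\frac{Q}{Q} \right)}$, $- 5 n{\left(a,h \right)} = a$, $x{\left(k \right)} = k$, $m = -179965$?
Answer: $6 i \sqrt{4999} \approx 424.22 i$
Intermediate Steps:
$n{\left(a,h \right)} = - \frac{a}{5}$
$r{\left(Q \right)} = 1$ ($r{\left(Q \right)} = \frac{Q}{Q} = 1$)
$\sqrt{m + r{\left(n{\left(-22,20 \right)} \right)}} = \sqrt{-179965 + 1} = \sqrt{-179964} = 6 i \sqrt{4999}$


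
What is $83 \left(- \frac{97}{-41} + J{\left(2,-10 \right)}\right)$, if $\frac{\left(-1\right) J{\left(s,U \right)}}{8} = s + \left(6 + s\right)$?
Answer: $- \frac{264189}{41} \approx -6443.6$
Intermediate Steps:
$J{\left(s,U \right)} = -48 - 16 s$ ($J{\left(s,U \right)} = - 8 \left(s + \left(6 + s\right)\right) = - 8 \left(6 + 2 s\right) = -48 - 16 s$)
$83 \left(- \frac{97}{-41} + J{\left(2,-10 \right)}\right) = 83 \left(- \frac{97}{-41} - 80\right) = 83 \left(\left(-97\right) \left(- \frac{1}{41}\right) - 80\right) = 83 \left(\frac{97}{41} - 80\right) = 83 \left(- \frac{3183}{41}\right) = - \frac{264189}{41}$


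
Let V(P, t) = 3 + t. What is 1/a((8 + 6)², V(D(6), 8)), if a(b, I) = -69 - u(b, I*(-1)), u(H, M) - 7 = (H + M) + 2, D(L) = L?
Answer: -1/263 ≈ -0.0038023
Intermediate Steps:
u(H, M) = 9 + H + M (u(H, M) = 7 + ((H + M) + 2) = 7 + (2 + H + M) = 9 + H + M)
a(b, I) = -78 + I - b (a(b, I) = -69 - (9 + b + I*(-1)) = -69 - (9 + b - I) = -69 + (-9 + I - b) = -78 + I - b)
1/a((8 + 6)², V(D(6), 8)) = 1/(-78 + (3 + 8) - (8 + 6)²) = 1/(-78 + 11 - 1*14²) = 1/(-78 + 11 - 1*196) = 1/(-78 + 11 - 196) = 1/(-263) = -1/263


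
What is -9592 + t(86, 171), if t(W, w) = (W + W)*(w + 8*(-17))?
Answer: -3572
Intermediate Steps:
t(W, w) = 2*W*(-136 + w) (t(W, w) = (2*W)*(w - 136) = (2*W)*(-136 + w) = 2*W*(-136 + w))
-9592 + t(86, 171) = -9592 + 2*86*(-136 + 171) = -9592 + 2*86*35 = -9592 + 6020 = -3572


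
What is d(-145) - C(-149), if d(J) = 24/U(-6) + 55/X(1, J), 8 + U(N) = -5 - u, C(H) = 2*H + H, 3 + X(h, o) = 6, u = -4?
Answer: 1388/3 ≈ 462.67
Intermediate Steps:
X(h, o) = 3 (X(h, o) = -3 + 6 = 3)
C(H) = 3*H
U(N) = -9 (U(N) = -8 + (-5 - 1*(-4)) = -8 + (-5 + 4) = -8 - 1 = -9)
d(J) = 47/3 (d(J) = 24/(-9) + 55/3 = 24*(-1/9) + 55*(1/3) = -8/3 + 55/3 = 47/3)
d(-145) - C(-149) = 47/3 - 3*(-149) = 47/3 - 1*(-447) = 47/3 + 447 = 1388/3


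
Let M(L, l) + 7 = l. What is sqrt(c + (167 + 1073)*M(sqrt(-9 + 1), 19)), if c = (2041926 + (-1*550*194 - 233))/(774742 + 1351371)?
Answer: sqrt(67267018566654929)/2126113 ≈ 121.99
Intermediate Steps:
M(L, l) = -7 + l
c = 1934993/2126113 (c = (2041926 + (-550*194 - 233))/2126113 = (2041926 + (-106700 - 233))*(1/2126113) = (2041926 - 106933)*(1/2126113) = 1934993*(1/2126113) = 1934993/2126113 ≈ 0.91011)
sqrt(c + (167 + 1073)*M(sqrt(-9 + 1), 19)) = sqrt(1934993/2126113 + (167 + 1073)*(-7 + 19)) = sqrt(1934993/2126113 + 1240*12) = sqrt(1934993/2126113 + 14880) = sqrt(31638496433/2126113) = sqrt(67267018566654929)/2126113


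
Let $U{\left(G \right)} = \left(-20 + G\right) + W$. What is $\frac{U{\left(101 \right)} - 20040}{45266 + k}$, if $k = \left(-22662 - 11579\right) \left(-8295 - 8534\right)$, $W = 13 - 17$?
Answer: $- \frac{19963}{576287055} \approx -3.4641 \cdot 10^{-5}$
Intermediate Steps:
$W = -4$ ($W = 13 - 17 = -4$)
$k = 576241789$ ($k = \left(-34241\right) \left(-16829\right) = 576241789$)
$U{\left(G \right)} = -24 + G$ ($U{\left(G \right)} = \left(-20 + G\right) - 4 = -24 + G$)
$\frac{U{\left(101 \right)} - 20040}{45266 + k} = \frac{\left(-24 + 101\right) - 20040}{45266 + 576241789} = \frac{77 - 20040}{576287055} = \left(-19963\right) \frac{1}{576287055} = - \frac{19963}{576287055}$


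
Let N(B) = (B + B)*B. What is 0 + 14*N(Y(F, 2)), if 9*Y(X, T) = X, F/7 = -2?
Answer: 5488/81 ≈ 67.753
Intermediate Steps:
F = -14 (F = 7*(-2) = -14)
Y(X, T) = X/9
N(B) = 2*B² (N(B) = (2*B)*B = 2*B²)
0 + 14*N(Y(F, 2)) = 0 + 14*(2*((⅑)*(-14))²) = 0 + 14*(2*(-14/9)²) = 0 + 14*(2*(196/81)) = 0 + 14*(392/81) = 0 + 5488/81 = 5488/81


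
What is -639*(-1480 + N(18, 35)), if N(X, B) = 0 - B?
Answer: 968085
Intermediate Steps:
N(X, B) = -B
-639*(-1480 + N(18, 35)) = -639*(-1480 - 1*35) = -639*(-1480 - 35) = -639*(-1515) = 968085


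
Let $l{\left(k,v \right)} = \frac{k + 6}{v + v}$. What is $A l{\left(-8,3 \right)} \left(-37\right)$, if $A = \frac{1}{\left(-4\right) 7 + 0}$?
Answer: $- \frac{37}{84} \approx -0.44048$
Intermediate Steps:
$A = - \frac{1}{28}$ ($A = \frac{1}{-28 + 0} = \frac{1}{-28} = - \frac{1}{28} \approx -0.035714$)
$l{\left(k,v \right)} = \frac{6 + k}{2 v}$
$A l{\left(-8,3 \right)} \left(-37\right) = - \frac{\frac{1}{2} \cdot \frac{1}{3} \left(6 - 8\right)}{28} \left(-37\right) = - \frac{\frac{1}{2} \cdot \frac{1}{3} \left(-2\right)}{28} \left(-37\right) = \left(- \frac{1}{28}\right) \left(- \frac{1}{3}\right) \left(-37\right) = \frac{1}{84} \left(-37\right) = - \frac{37}{84}$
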